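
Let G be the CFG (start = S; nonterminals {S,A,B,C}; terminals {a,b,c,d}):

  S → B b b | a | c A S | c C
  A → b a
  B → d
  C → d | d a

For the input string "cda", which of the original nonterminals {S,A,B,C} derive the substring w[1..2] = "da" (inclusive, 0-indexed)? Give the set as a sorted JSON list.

CNF form of G:
  S -> B X4 | T3 C | T3 X5 | a
  A -> T0 T1
  B -> d
  C -> T2 T1 | d
  T0 -> b
  T1 -> a
  T2 -> d
  T3 -> c
  X4 -> T0 T0
  X5 -> A S

CYK fill, restricted to cells inside w[1..2]:
  cell(1,1) d: {B,C,T2}  orig:{B,C}
  cell(2,2) a: {S,T1}  orig:{S}
  cell(1,2) da: {C}

Original NTs in T[1,2] deriving "da": ["C"]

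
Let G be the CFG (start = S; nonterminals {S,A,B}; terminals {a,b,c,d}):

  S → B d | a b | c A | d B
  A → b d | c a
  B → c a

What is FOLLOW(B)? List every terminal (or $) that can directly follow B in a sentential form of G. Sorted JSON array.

FIRST sets, iterate to fixpoint:
pass 1:
  A via A→b d: +{b}
  A via A→c a: +{c}
  B via B→c a: +{c}
  S via S→B d: +{c}
  S via S→a b: +{a}
  S via S→d B: +{d}
  FIRST[S]={a,c,d}  FIRST[A]={b,c}  FIRST[B]={c}
pass 2: (no change)
  FIRST[S]={a,c,d}  FIRST[A]={b,c}  FIRST[B]={c}

Compute FOLLOW by fixpoint:
FOLLOW(S) := {$}
[1]
  S→B d: FOLLOW(B) ⊇ FIRST(d) = {d}; new: +{d}
  S→c A: FOLLOW(A) ⊇ FOLLOW(S) ⊇ {$}; new: +{$}
  S→d B: FOLLOW(B) ⊇ FOLLOW(S) ⊇ {$}; new: +{$}
  FOLLOW[S]={$}  FOLLOW[A]={$}  FOLLOW[B]={$,d}
[2] — fixpoint
  FOLLOW[S]={$}  FOLLOW[A]={$}  FOLLOW[B]={$,d}

FOLLOW(B) = ["$", "d"]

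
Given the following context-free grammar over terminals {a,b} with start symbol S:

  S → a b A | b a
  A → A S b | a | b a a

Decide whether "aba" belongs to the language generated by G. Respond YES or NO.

Convert to CNF:
  S -> T0 T1 | T1 X4
  A -> A X2 | T0 X3 | a
  T0 -> b
  T1 -> a
  X2 -> S T0
  X3 -> T1 T1
  X4 -> T0 A

CYK table (by increasing span):
  [0..0]={A,T1}  "a"  orig:{A}
  [1..1]={T0}  "b"  orig:{}
  [2..2]={A,T1}  "a"  orig:{A}
  [0..1]=∅  "ab"
  [1..2]={S,X4}  "ba"  orig:{S}
  [0..2]={S}  "aba"

S ∈ T[0,2] ⇒ YES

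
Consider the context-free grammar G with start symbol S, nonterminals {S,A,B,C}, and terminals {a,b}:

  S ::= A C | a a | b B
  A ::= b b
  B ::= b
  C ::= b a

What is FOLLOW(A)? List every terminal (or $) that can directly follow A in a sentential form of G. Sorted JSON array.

FIRST iteration:
iter 1:
  A via A→b b: +{b}
  B via B→b: +{b}
  C via C→b a: +{b}
  S via S→A C: +{b}
  S via S→a a: +{a}
  FIRST(S)={a,b}  FIRST(A)={b}  FIRST(B)={b}  FIRST(C)={b}
iter 2: (no change)
  FIRST(S)={a,b}  FIRST(A)={b}  FIRST(B)={b}  FIRST(C)={b}

FOLLOW sets:
FOLLOW(S) := {$}
iter 1:
  S→A C: FOLLOW(A) ⊇ FIRST(C) = {b}; new: +{b}
  S→A C: FOLLOW(C) ⊇ FOLLOW(S) ⊇ {$}; new: +{$}
  S→b B: FOLLOW(B) ⊇ FOLLOW(S) ⊇ {$}; new: +{$}
  FOLLOW(S)={$}  FOLLOW(A)={b}  FOLLOW(B)={$}  FOLLOW(C)={$}
iter 2: — fixpoint
  FOLLOW(S)={$}  FOLLOW(A)={b}  FOLLOW(B)={$}  FOLLOW(C)={$}

FOLLOW(A) = ["b"]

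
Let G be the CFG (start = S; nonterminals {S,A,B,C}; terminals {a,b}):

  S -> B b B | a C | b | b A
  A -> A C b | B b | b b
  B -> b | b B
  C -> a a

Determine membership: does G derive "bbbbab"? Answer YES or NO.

Convert to CNF:
  S -> B X3 | T0 A | T1 C | b
  A -> A X2 | B T0 | T0 T0
  B -> T0 B | b
  C -> T1 T1
  T0 -> b
  T1 -> a
  X2 -> C T0
  X3 -> T0 B

Fill CYK table bottom-up:
  [0..0]={B,S,T0}  "b"  orig:{B,S}
  [1..1]={B,S,T0}  "b"  orig:{B,S}
  [2..2]={B,S,T0}  "b"  orig:{B,S}
  [3..3]={B,S,T0}  "b"  orig:{B,S}
  [4..4]={T1}  "a"  orig:{}
  [5..5]={B,S,T0}  "b"  orig:{B,S}
  [0..1]={A,B,X3}  "bb"  orig:{A,B}
  [1..2]={A,B,X3}  "bb"  orig:{A,B}
  [2..3]={A,B,X3}  "bb"  orig:{A,B}
  [3..4]=∅  "ba"
  [4..5]=∅  "ab"
  [0..2]={A,B,S,X3}  "bbb"  orig:{A,B,S}
  [1..3]={A,B,S,X3}  "bbb"  orig:{A,B,S}
  [2..4]=∅  "bba"
  [3..5]=∅  "bab"
  [0..3]={A,B,S,X3}  "bbbb"  orig:{A,B,S}
  [1..4]=∅  "bbba"
  [2..5]=∅  "bbab"
  [0..4]=∅  "bbbba"
  [1..5]=∅  "bbbab"
  [0..5]=∅  "bbbbab"

S ∉ T[0,5] ⇒ NO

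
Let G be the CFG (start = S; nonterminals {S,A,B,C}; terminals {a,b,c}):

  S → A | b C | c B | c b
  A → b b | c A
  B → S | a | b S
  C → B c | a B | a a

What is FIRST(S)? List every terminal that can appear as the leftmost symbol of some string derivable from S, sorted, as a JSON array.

FIRST iteration:
pass 1:
  A via A→b b: +{b}
  A via A→c A: +{c}
  B via B→a: +{a}
  B via B→b S: +{b}
  C via C→B c: +{a,b}
  S via S→A: +{b,c}
  FIRST(S)={b,c}  FIRST(A)={b,c}  FIRST(B)={a,b}  FIRST(C)={a,b}
pass 2:
  B via B→S: +{c}
  C via C→B c: +{c}
  FIRST(S)={b,c}  FIRST(A)={b,c}  FIRST(B)={a,b,c}  FIRST(C)={a,b,c}
pass 3: — fixpoint
  FIRST(S)={b,c}  FIRST(A)={b,c}  FIRST(B)={a,b,c}  FIRST(C)={a,b,c}

FIRST(S) = ["b", "c"]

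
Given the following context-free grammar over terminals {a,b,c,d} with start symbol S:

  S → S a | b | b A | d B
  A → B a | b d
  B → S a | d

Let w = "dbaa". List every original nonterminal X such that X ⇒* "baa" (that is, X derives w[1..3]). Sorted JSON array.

CNF form of G:
  S -> S T0 | T1 A | T2 B | b
  A -> B T0 | T1 T2
  B -> S T0 | d
  T0 -> a
  T1 -> b
  T2 -> d

Fill CYK table bottom-up (cells [i..j] with 1 ≤ i ≤ j ≤ 3 only):
  cell(1,1) b: {S,T1}  orig:{S}
  cell(2,2) a: {T0}  orig:{}
  cell(3,3) a: {T0}  orig:{}
  cell(1,2) ba: {B,S}
  cell(2,3) aa: ∅
  cell(1,3) baa: {A,B,S}

Original NTs in T[1,3] deriving "baa": ["A", "B", "S"]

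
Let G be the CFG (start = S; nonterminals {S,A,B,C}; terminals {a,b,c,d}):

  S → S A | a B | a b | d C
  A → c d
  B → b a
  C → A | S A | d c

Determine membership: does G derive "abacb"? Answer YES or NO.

Convert to CNF:
  S -> S A | T1 C | T3 B | T3 T2
  A -> T0 T1
  B -> T2 T3
  C -> S A | T0 T1 | T1 T0
  T0 -> c
  T1 -> d
  T2 -> b
  T3 -> a

CYK fill:
  [0..0]={T3}  "a"  orig:{}
  [1..1]={T2}  "b"  orig:{}
  [2..2]={T3}  "a"  orig:{}
  [3..3]={T0}  "c"  orig:{}
  [4..4]={T2}  "b"  orig:{}
  [0..1]={S}  "ab"
  [1..2]={B}  "ba"
  [2..3]=∅  "ac"
  [3..4]=∅  "cb"
  [0..2]={S}  "aba"
  [1..3]=∅  "bac"
  [2..4]=∅  "acb"
  [0..3]=∅  "abac"
  [1..4]=∅  "bacb"
  [0..4]=∅  "abacb"

S ∉ T[0,4] ⇒ NO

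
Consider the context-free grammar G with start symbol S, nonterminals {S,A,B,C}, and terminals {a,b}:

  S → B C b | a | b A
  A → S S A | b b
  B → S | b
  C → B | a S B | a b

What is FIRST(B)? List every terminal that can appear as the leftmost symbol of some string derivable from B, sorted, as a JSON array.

FIRST iteration:
round 1:
  A via A→b b: +{b}
  B via B→b: +{b}
  C via C→B: +{b}
  C via C→a S B: +{a}
  S via S→B C b: +{b}
  S via S→a: +{a}
  FIRST[S]={a,b}  FIRST[A]={b}  FIRST[B]={b}  FIRST[C]={a,b}
round 2:
  A via A→S S A: +{a}
  B via B→S: +{a}
  FIRST[S]={a,b}  FIRST[A]={a,b}  FIRST[B]={a,b}  FIRST[C]={a,b}
round 3: done
  FIRST[S]={a,b}  FIRST[A]={a,b}  FIRST[B]={a,b}  FIRST[C]={a,b}

FIRST(B) = ["a", "b"]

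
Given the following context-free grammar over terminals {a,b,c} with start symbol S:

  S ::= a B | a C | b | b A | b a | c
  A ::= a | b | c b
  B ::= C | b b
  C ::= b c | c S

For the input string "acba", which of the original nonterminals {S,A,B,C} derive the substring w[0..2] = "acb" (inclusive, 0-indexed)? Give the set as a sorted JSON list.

CNF form of G:
  S -> T1 A | T1 T2 | T2 B | T2 C | b | c
  A -> T0 T1 | a | b
  B -> T0 S | T1 T0 | T1 T1
  C -> T0 S | T1 T0
  T0 -> c
  T1 -> b
  T2 -> a

Fill CYK table bottom-up — only the sub-triangle for w[0..2]:
  [0..0]={A,T2}  "a"  orig:{A}
  [1..1]={S,T0}  "c"  orig:{S}
  [2..2]={A,S,T1}  "b"  orig:{A,S}
  [0..1]=∅  "ac"
  [1..2]={A,B,C}  "cb"
  [0..2]={S}  "acb"

Original NTs in T[0,2] deriving "acb": ["S"]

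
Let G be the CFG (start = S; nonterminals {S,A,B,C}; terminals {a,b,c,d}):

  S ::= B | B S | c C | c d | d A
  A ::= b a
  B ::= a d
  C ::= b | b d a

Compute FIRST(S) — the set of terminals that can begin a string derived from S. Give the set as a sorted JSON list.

FIRST sets, iterate to fixpoint:
iter 1:
  A via A→b a: +{b}
  B via B→a d: +{a}
  C via C→b: +{b}
  S via S→B: +{a}
  S via S→c C: +{c}
  S via S→d A: +{d}
  FIRST(S)={a,c,d}  FIRST(A)={b}  FIRST(B)={a}  FIRST(C)={b}
iter 2: (no change)
  FIRST(S)={a,c,d}  FIRST(A)={b}  FIRST(B)={a}  FIRST(C)={b}

FIRST(S) = ["a", "c", "d"]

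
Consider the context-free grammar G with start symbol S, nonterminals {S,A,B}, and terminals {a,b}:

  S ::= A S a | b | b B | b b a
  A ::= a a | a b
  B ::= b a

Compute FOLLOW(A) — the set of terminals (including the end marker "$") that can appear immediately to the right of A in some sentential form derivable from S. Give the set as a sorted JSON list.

FIRST iteration:
iter 1:
  A via A→a a: +{a}
  B via B→b a: +{b}
  S via S→A S a: +{a}
  S via S→b: +{b}
  S: {a,b}  A: {a}  B: {b}
iter 2: done
  S: {a,b}  A: {a}  B: {b}

Compute FOLLOW by fixpoint:
FOLLOW(S) := {$}
round 1:
  S→A S a: FOLLOW(A) ⊇ FIRST(S) = {a,b}; new: +{a,b}
  S→A S a: FOLLOW(S) ⊇ FIRST(a) = {a}; new: +{a}
  S→b B: FOLLOW(B) ⊇ FOLLOW(S) ⊇ {$,a}; new: +{$,a}
  S: {$,a}  A: {a,b}  B: {$,a}
round 2: done
  S: {$,a}  A: {a,b}  B: {$,a}

FOLLOW(A) = ["a", "b"]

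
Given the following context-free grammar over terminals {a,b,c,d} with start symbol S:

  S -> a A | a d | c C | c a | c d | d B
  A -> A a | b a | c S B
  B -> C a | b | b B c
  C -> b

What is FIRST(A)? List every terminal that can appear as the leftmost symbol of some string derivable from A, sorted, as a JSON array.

FIRST sets, iterate to fixpoint:
round 1:
  A via A→b a: +{b}
  A via A→c S B: +{c}
  B via B→b: +{b}
  C via C→b: +{b}
  S via S→a A: +{a}
  S via S→c C: +{c}
  S via S→d B: +{d}
  S: {a,c,d}  A: {b,c}  B: {b}  C: {b}
round 2: (no change)
  S: {a,c,d}  A: {b,c}  B: {b}  C: {b}

FIRST(A) = ["b", "c"]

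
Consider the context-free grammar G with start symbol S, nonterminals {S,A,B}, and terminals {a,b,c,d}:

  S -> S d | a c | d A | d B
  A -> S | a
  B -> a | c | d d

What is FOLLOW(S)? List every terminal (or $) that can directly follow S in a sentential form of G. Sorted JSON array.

FIRST sets, iterate to fixpoint:
pass 1:
  A via A→a: +{a}
  B via B→a: +{a}
  B via B→c: +{c}
  B via B→d d: +{d}
  S via S→a c: +{a}
  S via S→d A: +{d}
  FIRST(S)={a,d}  FIRST(A)={a}  FIRST(B)={a,c,d}
pass 2:
  A via A→S: +{d}
  FIRST(S)={a,d}  FIRST(A)={a,d}  FIRST(B)={a,c,d}
pass 3: (no change)
  FIRST(S)={a,d}  FIRST(A)={a,d}  FIRST(B)={a,c,d}

FOLLOW iteration:
seed FOLLOW(S) with $
round 1:
  S→S d: FOLLOW(S) ⊇ FIRST(d) = {d}; new: +{d}
  S→d A: FOLLOW(A) ⊇ FOLLOW(S) ⊇ {$,d}; new: +{$,d}
  S→d B: FOLLOW(B) ⊇ FOLLOW(S) ⊇ {$,d}; new: +{$,d}
  S: {$,d}  A: {$,d}  B: {$,d}
round 2: (no change)
  S: {$,d}  A: {$,d}  B: {$,d}

FOLLOW(S) = ["$", "d"]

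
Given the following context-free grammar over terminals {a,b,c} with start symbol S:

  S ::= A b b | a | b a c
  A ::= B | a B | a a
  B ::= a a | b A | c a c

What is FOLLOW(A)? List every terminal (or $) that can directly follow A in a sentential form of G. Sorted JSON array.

FIRST sets, iterate to fixpoint:
pass 1:
  A via A→a B: +{a}
  B via B→a a: +{a}
  B via B→b A: +{b}
  B via B→c a c: +{c}
  S via S→A b b: +{a}
  S via S→b a c: +{b}
  S: {a,b}  A: {a}  B: {a,b,c}
pass 2:
  A via A→B: +{b,c}
  S via S→A b b: +{c}
  S: {a,b,c}  A: {a,b,c}  B: {a,b,c}
pass 3: done
  S: {a,b,c}  A: {a,b,c}  B: {a,b,c}

Compute FOLLOW by fixpoint:
initialize: $ ∈ FOLLOW(S)
pass 1:
  S→A b b: FOLLOW(A) ⊇ FIRST(b) = {b}; new: +{b}
  S: {$}  A: {b}  B: {}
pass 2:
  A→B: FOLLOW(B) ⊇ FOLLOW(A) ⊇ {b}; new: +{b}
  S: {$}  A: {b}  B: {b}
pass 3: — fixpoint
  S: {$}  A: {b}  B: {b}

FOLLOW(A) = ["b"]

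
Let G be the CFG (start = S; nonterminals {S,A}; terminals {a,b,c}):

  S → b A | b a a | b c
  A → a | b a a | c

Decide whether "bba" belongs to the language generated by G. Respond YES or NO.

Convert to CNF:
  S -> T0 A | T0 T2 | T0 X4
  A -> T0 X3 | a | c
  T0 -> b
  T1 -> a
  T2 -> c
  X3 -> T1 T1
  X4 -> T1 T1

CYK table (by increasing span):
  T[0,0] 'b' = {T0}  orig:{}
  T[1,1] 'b' = {T0}  orig:{}
  T[2,2] 'a' = {A,T1}  orig:{A}
  T[0,1] 'bb' = ∅
  T[1,2] 'ba' = {S}
  T[0,2] 'bba' = ∅

S ∉ T[0,2] ⇒ NO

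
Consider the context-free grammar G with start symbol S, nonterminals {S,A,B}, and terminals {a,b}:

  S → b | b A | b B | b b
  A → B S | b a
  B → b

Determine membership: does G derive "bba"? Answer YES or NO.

Convert to CNF:
  S -> T0 A | T0 B | T0 T0 | b
  A -> B S | T0 T1
  B -> b
  T0 -> b
  T1 -> a

CYK table (by increasing span):
  cell(0,0) b: {B,S,T0}  orig:{B,S}
  cell(1,1) b: {B,S,T0}  orig:{B,S}
  cell(2,2) a: {T1}  orig:{}
  cell(0,1) bb: {A,S}
  cell(1,2) ba: {A}
  cell(0,2) bba: {S}

S ∈ T[0,2] ⇒ YES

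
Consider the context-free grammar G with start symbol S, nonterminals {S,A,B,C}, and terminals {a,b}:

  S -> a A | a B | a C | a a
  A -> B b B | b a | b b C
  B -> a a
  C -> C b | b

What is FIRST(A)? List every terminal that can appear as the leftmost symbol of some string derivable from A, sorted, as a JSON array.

Compute FIRST by fixpoint:
[1]
  A via A→b a: +{b}
  B via B→a a: +{a}
  C via C→b: +{b}
  S via S→a A: +{a}
  FIRST[S]={a}  FIRST[A]={b}  FIRST[B]={a}  FIRST[C]={b}
[2]
  A via A→B b B: +{a}
  FIRST[S]={a}  FIRST[A]={a,b}  FIRST[B]={a}  FIRST[C]={b}
[3] (stable)
  FIRST[S]={a}  FIRST[A]={a,b}  FIRST[B]={a}  FIRST[C]={b}

FIRST(A) = ["a", "b"]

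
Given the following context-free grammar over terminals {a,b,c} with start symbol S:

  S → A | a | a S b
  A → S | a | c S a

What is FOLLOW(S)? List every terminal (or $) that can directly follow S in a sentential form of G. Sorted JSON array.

FIRST sets, iterate to fixpoint:
iter 1:
  A via A→a: +{a}
  A via A→c S a: +{c}
  S via S→A: +{a,c}
  FIRST[S]={a,c}  FIRST[A]={a,c}
iter 2: done
  FIRST[S]={a,c}  FIRST[A]={a,c}

FOLLOW sets:
initialize: $ ∈ FOLLOW(S)
[1]
  A→c S a: FOLLOW(S) ⊇ FIRST(a) = {a}; new: +{a}
  S→A: FOLLOW(A) ⊇ FOLLOW(S) ⊇ {$,a}; new: +{$,a}
  S→a S b: FOLLOW(S) ⊇ FIRST(b) = {b}; new: +{b}
  S: {$,a,b}  A: {$,a}
[2]
  S→A: FOLLOW(A) ⊇ FOLLOW(S) ⊇ {$,a,b}; new: +{b}
  S: {$,a,b}  A: {$,a,b}
[3] done
  S: {$,a,b}  A: {$,a,b}

FOLLOW(S) = ["$", "a", "b"]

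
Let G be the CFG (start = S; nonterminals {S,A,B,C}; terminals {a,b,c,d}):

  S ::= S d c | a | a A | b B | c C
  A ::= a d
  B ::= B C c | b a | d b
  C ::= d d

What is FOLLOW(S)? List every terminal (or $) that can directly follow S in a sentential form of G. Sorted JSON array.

FIRST sets, iterate to fixpoint:
round 1:
  A via A→a d: +{a}
  B via B→b a: +{b}
  B via B→d b: +{d}
  C via C→d d: +{d}
  S via S→a: +{a}
  S via S→b B: +{b}
  S via S→c C: +{c}
  FIRST[S]={a,b,c}  FIRST[A]={a}  FIRST[B]={b,d}  FIRST[C]={d}
round 2: (no change)
  FIRST[S]={a,b,c}  FIRST[A]={a}  FIRST[B]={b,d}  FIRST[C]={d}

FOLLOW sets:
FOLLOW(S) := {$}
pass 1:
  B→B C c: FOLLOW(B) ⊇ FIRST(C) = {d}; new: +{d}
  B→B C c: FOLLOW(C) ⊇ FIRST(c) = {c}; new: +{c}
  S→S d c: FOLLOW(S) ⊇ FIRST(d) = {d}; new: +{d}
  S→a A: FOLLOW(A) ⊇ FOLLOW(S) ⊇ {$,d}; new: +{$,d}
  S→b B: FOLLOW(B) ⊇ FOLLOW(S) ⊇ {$,d}; new: +{$}
  S→c C: FOLLOW(C) ⊇ FOLLOW(S) ⊇ {$,d}; new: +{$,d}
  FOLLOW(S)={$,d}  FOLLOW(A)={$,d}  FOLLOW(B)={$,d}  FOLLOW(C)={$,c,d}
pass 2: done
  FOLLOW(S)={$,d}  FOLLOW(A)={$,d}  FOLLOW(B)={$,d}  FOLLOW(C)={$,c,d}

FOLLOW(S) = ["$", "d"]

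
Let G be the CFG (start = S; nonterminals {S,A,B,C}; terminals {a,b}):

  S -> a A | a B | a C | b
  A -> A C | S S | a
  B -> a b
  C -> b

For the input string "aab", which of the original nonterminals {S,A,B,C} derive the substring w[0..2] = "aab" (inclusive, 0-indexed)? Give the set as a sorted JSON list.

CNF form of G:
  S -> T0 A | T0 B | T0 C | b
  A -> A C | S S | a
  B -> T0 T1
  C -> b
  T0 -> a
  T1 -> b

CYK table (by increasing span), restricted to cells inside w[0..2]:
  [0..0]={A,T0}  "a"  orig:{A}
  [1..1]={A,T0}  "a"  orig:{A}
  [2..2]={C,S,T1}  "b"  orig:{C,S}
  [0..1]={S}  "aa"
  [1..2]={A,B,S}  "ab"
  [0..2]={A,S}  "aab"

Original NTs in T[0,2] deriving "aab": ["A", "S"]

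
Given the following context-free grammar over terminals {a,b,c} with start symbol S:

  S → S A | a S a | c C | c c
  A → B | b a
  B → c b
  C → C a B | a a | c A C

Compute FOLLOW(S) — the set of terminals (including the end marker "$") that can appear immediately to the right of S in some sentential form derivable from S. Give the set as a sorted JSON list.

FIRST iteration:
iter 1:
  A via A→b a: +{b}
  B via B→c b: +{c}
  C via C→a a: +{a}
  C via C→c A C: +{c}
  S via S→a S a: +{a}
  S via S→c C: +{c}
  FIRST(S)={a,c}  FIRST(A)={b}  FIRST(B)={c}  FIRST(C)={a,c}
iter 2:
  A via A→B: +{c}
  FIRST(S)={a,c}  FIRST(A)={b,c}  FIRST(B)={c}  FIRST(C)={a,c}
iter 3: — fixpoint
  FIRST(S)={a,c}  FIRST(A)={b,c}  FIRST(B)={c}  FIRST(C)={a,c}

FOLLOW iteration:
FOLLOW(S) := {$}
pass 1:
  C→C a B: FOLLOW(C) ⊇ FIRST(a) = {a}; new: +{a}
  C→C a B: FOLLOW(B) ⊇ FOLLOW(C) ⊇ {a}; new: +{a}
  C→c A C: FOLLOW(A) ⊇ FIRST(C) = {a,c}; new: +{a,c}
  S→S A: FOLLOW(S) ⊇ FIRST(A) = {b,c}; new: +{b,c}
  S→S A: FOLLOW(A) ⊇ FOLLOW(S) ⊇ {$,b,c}; new: +{$,b}
  S→a S a: FOLLOW(S) ⊇ FIRST(a) = {a}; new: +{a}
  S→c C: FOLLOW(C) ⊇ FOLLOW(S) ⊇ {$,a,b,c}; new: +{$,b,c}
  S: {$,a,b,c}  A: {$,a,b,c}  B: {a}  C: {$,a,b,c}
pass 2:
  A→B: FOLLOW(B) ⊇ FOLLOW(A) ⊇ {$,a,b,c}; new: +{$,b,c}
  S: {$,a,b,c}  A: {$,a,b,c}  B: {$,a,b,c}  C: {$,a,b,c}
pass 3: (stable)
  S: {$,a,b,c}  A: {$,a,b,c}  B: {$,a,b,c}  C: {$,a,b,c}

FOLLOW(S) = ["$", "a", "b", "c"]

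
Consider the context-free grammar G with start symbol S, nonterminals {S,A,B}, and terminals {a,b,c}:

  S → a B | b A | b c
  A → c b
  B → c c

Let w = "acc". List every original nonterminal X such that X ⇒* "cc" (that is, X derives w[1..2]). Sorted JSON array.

CNF form of G:
  S -> T1 A | T1 T0 | T2 B
  A -> T0 T1
  B -> T0 T0
  T0 -> c
  T1 -> b
  T2 -> a

CYK table (by increasing span), restricted to cells inside w[1..2]:
  T[1,1] 'c' = {T0}  orig:{}
  T[2,2] 'c' = {T0}  orig:{}
  T[1,2] 'cc' = {B}

Original NTs in T[1,2] deriving "cc": ["B"]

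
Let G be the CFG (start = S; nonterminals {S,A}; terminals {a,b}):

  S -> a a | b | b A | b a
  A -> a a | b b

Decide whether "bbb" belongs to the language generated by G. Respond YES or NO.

CNF form of G:
  S -> T0 T0 | T1 A | T1 T0 | b
  A -> T0 T0 | T1 T1
  T0 -> a
  T1 -> b

CYK table (by increasing span):
  [0..0]={S,T1}  "b"  orig:{S}
  [1..1]={S,T1}  "b"  orig:{S}
  [2..2]={S,T1}  "b"  orig:{S}
  [0..1]={A}  "bb"
  [1..2]={A}  "bb"
  [0..2]={S}  "bbb"

S ∈ T[0,2] ⇒ YES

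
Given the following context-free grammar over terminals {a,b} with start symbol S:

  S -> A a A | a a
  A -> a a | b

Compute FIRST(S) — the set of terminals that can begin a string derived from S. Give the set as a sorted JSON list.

FIRST sets, iterate to fixpoint:
pass 1:
  A via A→a a: +{a}
  A via A→b: +{b}
  S via S→A a A: +{a,b}
  FIRST(S)={a,b}  FIRST(A)={a,b}
pass 2: — fixpoint
  FIRST(S)={a,b}  FIRST(A)={a,b}

FIRST(S) = ["a", "b"]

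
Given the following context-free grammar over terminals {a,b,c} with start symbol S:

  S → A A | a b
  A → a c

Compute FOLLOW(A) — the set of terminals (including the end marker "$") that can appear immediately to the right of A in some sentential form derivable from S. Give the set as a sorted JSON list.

FIRST sets, iterate to fixpoint:
iter 1:
  A via A→a c: +{a}
  S via S→A A: +{a}
  FIRST[S]={a}  FIRST[A]={a}
iter 2: — fixpoint
  FIRST[S]={a}  FIRST[A]={a}

Compute FOLLOW by fixpoint:
seed FOLLOW(S) with $
iter 1:
  S→A A: FOLLOW(A) ⊇ FIRST(A) = {a}; new: +{a}
  S→A A: FOLLOW(A) ⊇ FOLLOW(S) ⊇ {$}; new: +{$}
  FOLLOW[S]={$}  FOLLOW[A]={$,a}
iter 2: — fixpoint
  FOLLOW[S]={$}  FOLLOW[A]={$,a}

FOLLOW(A) = ["$", "a"]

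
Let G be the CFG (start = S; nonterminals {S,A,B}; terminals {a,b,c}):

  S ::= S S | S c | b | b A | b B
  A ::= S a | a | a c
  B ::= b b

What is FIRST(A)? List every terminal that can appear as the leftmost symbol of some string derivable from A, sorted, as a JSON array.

FIRST sets, iterate to fixpoint:
[1]
  A via A→a: +{a}
  B via B→b b: +{b}
  S via S→b: +{b}
  S: {b}  A: {a}  B: {b}
[2]
  A via A→S a: +{b}
  S: {b}  A: {a,b}  B: {b}
[3] done
  S: {b}  A: {a,b}  B: {b}

FIRST(A) = ["a", "b"]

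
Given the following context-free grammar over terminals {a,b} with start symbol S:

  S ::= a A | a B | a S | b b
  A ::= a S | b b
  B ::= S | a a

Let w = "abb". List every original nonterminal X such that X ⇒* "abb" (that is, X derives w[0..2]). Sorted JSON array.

CNF form of G:
  S -> T0 A | T0 B | T0 S | T1 T1
  A -> T0 S | T1 T1
  B -> T0 A | T0 B | T0 S | T0 T0 | T1 T1
  T0 -> a
  T1 -> b

Fill CYK table bottom-up — only the sub-triangle for w[0..2]:
  [0..0]={T0}  "a"  orig:{}
  [1..1]={T1}  "b"  orig:{}
  [2..2]={T1}  "b"  orig:{}
  [0..1]=∅  "ab"
  [1..2]={A,B,S}  "bb"
  [0..2]={A,B,S}  "abb"

Original NTs in T[0,2] deriving "abb": ["A", "B", "S"]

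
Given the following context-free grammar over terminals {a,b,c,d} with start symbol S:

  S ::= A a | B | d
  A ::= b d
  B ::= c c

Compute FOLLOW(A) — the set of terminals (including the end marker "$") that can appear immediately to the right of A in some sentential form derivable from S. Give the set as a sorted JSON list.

Compute FIRST by fixpoint:
round 1:
  A via A→b d: +{b}
  B via B→c c: +{c}
  S via S→A a: +{b}
  S via S→B: +{c}
  S via S→d: +{d}
  FIRST[S]={b,c,d}  FIRST[A]={b}  FIRST[B]={c}
round 2: done
  FIRST[S]={b,c,d}  FIRST[A]={b}  FIRST[B]={c}

FOLLOW sets:
seed FOLLOW(S) with $
pass 1:
  S→A a: FOLLOW(A) ⊇ FIRST(a) = {a}; new: +{a}
  S→B: FOLLOW(B) ⊇ FOLLOW(S) ⊇ {$}; new: +{$}
  FOLLOW[S]={$}  FOLLOW[A]={a}  FOLLOW[B]={$}
pass 2: done
  FOLLOW[S]={$}  FOLLOW[A]={a}  FOLLOW[B]={$}

FOLLOW(A) = ["a"]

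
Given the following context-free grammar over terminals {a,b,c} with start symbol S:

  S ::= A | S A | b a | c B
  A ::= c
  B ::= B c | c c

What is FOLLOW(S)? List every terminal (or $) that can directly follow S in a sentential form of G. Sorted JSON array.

FIRST iteration:
pass 1:
  A via A→c: +{c}
  B via B→c c: +{c}
  S via S→A: +{c}
  S via S→b a: +{b}
  FIRST(S)={b,c}  FIRST(A)={c}  FIRST(B)={c}
pass 2: done
  FIRST(S)={b,c}  FIRST(A)={c}  FIRST(B)={c}

Compute FOLLOW by fixpoint:
FOLLOW(S) := {$}
pass 1:
  B→B c: FOLLOW(B) ⊇ FIRST(c) = {c}; new: +{c}
  S→A: FOLLOW(A) ⊇ FOLLOW(S) ⊇ {$}; new: +{$}
  S→S A: FOLLOW(S) ⊇ FIRST(A) = {c}; new: +{c}
  S→S A: FOLLOW(A) ⊇ FOLLOW(S) ⊇ {$,c}; new: +{c}
  S→c B: FOLLOW(B) ⊇ FOLLOW(S) ⊇ {$,c}; new: +{$}
  FOLLOW[S]={$,c}  FOLLOW[A]={$,c}  FOLLOW[B]={$,c}
pass 2: — fixpoint
  FOLLOW[S]={$,c}  FOLLOW[A]={$,c}  FOLLOW[B]={$,c}

FOLLOW(S) = ["$", "c"]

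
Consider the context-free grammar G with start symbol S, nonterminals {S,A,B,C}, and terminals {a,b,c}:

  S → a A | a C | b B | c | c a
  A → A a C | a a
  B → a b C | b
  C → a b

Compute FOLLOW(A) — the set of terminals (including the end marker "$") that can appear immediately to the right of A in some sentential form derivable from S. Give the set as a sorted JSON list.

FIRST iteration:
iter 1:
  A via A→a a: +{a}
  B via B→a b C: +{a}
  B via B→b: +{b}
  C via C→a b: +{a}
  S via S→a A: +{a}
  S via S→b B: +{b}
  S via S→c: +{c}
  FIRST(S)={a,b,c}  FIRST(A)={a}  FIRST(B)={a,b}  FIRST(C)={a}
iter 2: (no change)
  FIRST(S)={a,b,c}  FIRST(A)={a}  FIRST(B)={a,b}  FIRST(C)={a}

FOLLOW iteration:
FOLLOW(S) := {$}
round 1:
  A→A a C: FOLLOW(A) ⊇ FIRST(a) = {a}; new: +{a}
  A→A a C: FOLLOW(C) ⊇ FOLLOW(A) ⊇ {a}; new: +{a}
  S→a A: FOLLOW(A) ⊇ FOLLOW(S) ⊇ {$}; new: +{$}
  S→a C: FOLLOW(C) ⊇ FOLLOW(S) ⊇ {$}; new: +{$}
  S→b B: FOLLOW(B) ⊇ FOLLOW(S) ⊇ {$}; new: +{$}
  FOLLOW(S)={$}  FOLLOW(A)={$,a}  FOLLOW(B)={$}  FOLLOW(C)={$,a}
round 2: (no change)
  FOLLOW(S)={$}  FOLLOW(A)={$,a}  FOLLOW(B)={$}  FOLLOW(C)={$,a}

FOLLOW(A) = ["$", "a"]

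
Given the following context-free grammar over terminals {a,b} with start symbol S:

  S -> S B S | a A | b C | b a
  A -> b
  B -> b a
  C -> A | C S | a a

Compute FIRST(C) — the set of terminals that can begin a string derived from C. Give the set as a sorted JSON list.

Compute FIRST by fixpoint:
round 1:
  A via A→b: +{b}
  B via B→b a: +{b}
  C via C→A: +{b}
  C via C→a a: +{a}
  S via S→a A: +{a}
  S via S→b C: +{b}
  S: {a,b}  A: {b}  B: {b}  C: {a,b}
round 2: — fixpoint
  S: {a,b}  A: {b}  B: {b}  C: {a,b}

FIRST(C) = ["a", "b"]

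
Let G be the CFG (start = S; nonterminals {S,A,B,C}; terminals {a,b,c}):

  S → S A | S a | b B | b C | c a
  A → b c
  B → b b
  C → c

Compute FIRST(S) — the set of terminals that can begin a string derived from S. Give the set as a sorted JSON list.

FIRST iteration:
[1]
  A via A→b c: +{b}
  B via B→b b: +{b}
  C via C→c: +{c}
  S via S→b B: +{b}
  S via S→c a: +{c}
  FIRST(S)={b,c}  FIRST(A)={b}  FIRST(B)={b}  FIRST(C)={c}
[2] done
  FIRST(S)={b,c}  FIRST(A)={b}  FIRST(B)={b}  FIRST(C)={c}

FIRST(S) = ["b", "c"]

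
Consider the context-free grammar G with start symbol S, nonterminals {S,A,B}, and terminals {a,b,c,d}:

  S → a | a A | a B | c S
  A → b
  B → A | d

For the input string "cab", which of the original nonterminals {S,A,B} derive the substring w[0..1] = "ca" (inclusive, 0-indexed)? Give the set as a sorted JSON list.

Convert to CNF:
  S -> T0 A | T0 B | T1 S | a
  A -> b
  B -> b | d
  T0 -> a
  T1 -> c

Fill CYK table bottom-up — only the sub-triangle for w[0..1]:
  cell(0,0) c: {T1}  orig:{}
  cell(1,1) a: {S,T0}  orig:{S}
  cell(0,1) ca: {S}

Original NTs in T[0,1] deriving "ca": ["S"]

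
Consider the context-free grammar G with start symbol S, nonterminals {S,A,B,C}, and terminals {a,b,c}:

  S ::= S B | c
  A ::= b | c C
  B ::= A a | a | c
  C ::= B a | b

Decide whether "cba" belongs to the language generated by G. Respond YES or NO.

Convert to CNF:
  S -> S B | c
  A -> T0 C | b
  B -> A T1 | a | c
  C -> B T1 | b
  T0 -> c
  T1 -> a

Fill CYK table bottom-up:
  [0..0]={B,S,T0}  "c"  orig:{B,S}
  [1..1]={A,C}  "b"
  [2..2]={B,T1}  "a"  orig:{B}
  [0..1]={A}  "cb"
  [1..2]={B}  "ba"
  [0..2]={B,S}  "cba"

S ∈ T[0,2] ⇒ YES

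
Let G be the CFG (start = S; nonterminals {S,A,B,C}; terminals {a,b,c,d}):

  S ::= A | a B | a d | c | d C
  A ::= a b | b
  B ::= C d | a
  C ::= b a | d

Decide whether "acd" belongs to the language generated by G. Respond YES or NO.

Convert to CNF:
  S -> T0 B | T0 T1 | T0 T2 | T2 C | b | c
  A -> T0 T1 | b
  B -> C T2 | a
  C -> T1 T0 | d
  T0 -> a
  T1 -> b
  T2 -> d

CYK table (by increasing span):
  T[0,0] 'a' = {B,T0}  orig:{B}
  T[1,1] 'c' = {S}
  T[2,2] 'd' = {C,T2}  orig:{C}
  T[0,1] 'ac' = ∅
  T[1,2] 'cd' = ∅
  T[0,2] 'acd' = ∅

S ∉ T[0,2] ⇒ NO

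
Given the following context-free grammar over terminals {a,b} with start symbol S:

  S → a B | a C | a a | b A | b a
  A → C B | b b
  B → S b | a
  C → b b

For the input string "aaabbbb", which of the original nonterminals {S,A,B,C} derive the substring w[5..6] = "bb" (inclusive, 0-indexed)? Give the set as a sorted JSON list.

CNF form of G:
  S -> T0 A | T0 T1 | T1 B | T1 C | T1 T1
  A -> C B | T0 T0
  B -> S T0 | a
  C -> T0 T0
  T0 -> b
  T1 -> a

CYK table (by increasing span) (cells [i..j] with 5 ≤ i ≤ j ≤ 6 only):
  cell(5,5) b: {T0}  orig:{}
  cell(6,6) b: {T0}  orig:{}
  cell(5,6) bb: {A,C}

Original NTs in T[5,6] deriving "bb": ["A", "C"]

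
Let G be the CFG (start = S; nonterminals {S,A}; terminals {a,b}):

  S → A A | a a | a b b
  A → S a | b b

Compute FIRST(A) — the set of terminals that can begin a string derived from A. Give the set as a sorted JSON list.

FIRST iteration:
iter 1:
  A via A→b b: +{b}
  S via S→A A: +{b}
  S via S→a a: +{a}
  FIRST(S)={a,b}  FIRST(A)={b}
iter 2:
  A via A→S a: +{a}
  FIRST(S)={a,b}  FIRST(A)={a,b}
iter 3: — fixpoint
  FIRST(S)={a,b}  FIRST(A)={a,b}

FIRST(A) = ["a", "b"]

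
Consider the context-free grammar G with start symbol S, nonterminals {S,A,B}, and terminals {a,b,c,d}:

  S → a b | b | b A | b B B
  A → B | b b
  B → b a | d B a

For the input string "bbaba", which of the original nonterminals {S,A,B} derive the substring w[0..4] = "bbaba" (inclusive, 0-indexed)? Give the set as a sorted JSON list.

CNF form of G:
  S -> T0 A | T0 X5 | T1 T0 | b
  A -> T0 T0 | T0 T1 | T2 X3
  B -> T0 T1 | T2 X4
  T0 -> b
  T1 -> a
  T2 -> d
  X3 -> B T1
  X4 -> B T1
  X5 -> B B

CYK table (by increasing span) (cells [i..j] with 0 ≤ i ≤ j ≤ 4 only):
  cell(0,0) b: {S,T0}  orig:{S}
  cell(1,1) b: {S,T0}  orig:{S}
  cell(2,2) a: {T1}  orig:{}
  cell(3,3) b: {S,T0}  orig:{S}
  cell(4,4) a: {T1}  orig:{}
  cell(0,1) bb: {A}
  cell(1,2) ba: {A,B}
  cell(2,3) ab: {S}
  cell(3,4) ba: {A,B}
  cell(0,2) bba: {S}
  cell(1,3) bab: ∅
  cell(2,4) aba: ∅
  cell(0,3) bbab: ∅
  cell(1,4) baba: {X5}  orig:{}
  cell(0,4) bbaba: {S}

Original NTs in T[0,4] deriving "bbaba": ["S"]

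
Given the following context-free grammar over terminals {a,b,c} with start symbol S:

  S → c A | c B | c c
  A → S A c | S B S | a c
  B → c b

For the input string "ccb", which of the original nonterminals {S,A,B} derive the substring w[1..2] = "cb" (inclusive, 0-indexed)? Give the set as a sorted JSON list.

Convert to CNF:
  S -> T0 A | T0 B | T0 T0
  A -> S X3 | S X4 | T1 T0
  B -> T0 T2
  T0 -> c
  T1 -> a
  T2 -> b
  X3 -> A T0
  X4 -> B S

CYK table (by increasing span) — only the sub-triangle for w[1..2]:
  cell(1,1) c: {T0}  orig:{}
  cell(2,2) b: {T2}  orig:{}
  cell(1,2) cb: {B}

Original NTs in T[1,2] deriving "cb": ["B"]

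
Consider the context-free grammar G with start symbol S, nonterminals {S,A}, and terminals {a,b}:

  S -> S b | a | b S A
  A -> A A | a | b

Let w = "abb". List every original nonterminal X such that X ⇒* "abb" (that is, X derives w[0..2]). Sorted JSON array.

Convert to CNF:
  S -> S T0 | T0 X1 | a
  A -> A A | a | b
  T0 -> b
  X1 -> S A

CYK fill (cells [i..j] with 0 ≤ i ≤ j ≤ 2 only):
  cell(0,0) a: {A,S}
  cell(1,1) b: {A,T0}  orig:{A}
  cell(2,2) b: {A,T0}  orig:{A}
  cell(0,1) ab: {A,S,X1}  orig:{A,S}
  cell(1,2) bb: {A}
  cell(0,2) abb: {A,S,X1}  orig:{A,S}

Original NTs in T[0,2] deriving "abb": ["A", "S"]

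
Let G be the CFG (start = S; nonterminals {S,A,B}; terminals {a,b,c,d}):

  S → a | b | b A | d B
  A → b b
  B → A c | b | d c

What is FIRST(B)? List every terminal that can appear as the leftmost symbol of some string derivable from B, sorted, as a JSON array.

Compute FIRST by fixpoint:
iter 1:
  A via A→b b: +{b}
  B via B→A c: +{b}
  B via B→d c: +{d}
  S via S→a: +{a}
  S via S→b: +{b}
  S via S→d B: +{d}
  FIRST[S]={a,b,d}  FIRST[A]={b}  FIRST[B]={b,d}
iter 2: done
  FIRST[S]={a,b,d}  FIRST[A]={b}  FIRST[B]={b,d}

FIRST(B) = ["b", "d"]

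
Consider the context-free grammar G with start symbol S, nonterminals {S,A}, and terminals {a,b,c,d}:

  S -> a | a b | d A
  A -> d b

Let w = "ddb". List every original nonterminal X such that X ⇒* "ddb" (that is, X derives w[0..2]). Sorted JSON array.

CNF form of G:
  S -> T0 A | T2 T1 | a
  A -> T0 T1
  T0 -> d
  T1 -> b
  T2 -> a

CYK fill, restricted to cells inside w[0..2]:
  cell(0,0) d: {T0}  orig:{}
  cell(1,1) d: {T0}  orig:{}
  cell(2,2) b: {T1}  orig:{}
  cell(0,1) dd: ∅
  cell(1,2) db: {A}
  cell(0,2) ddb: {S}

Original NTs in T[0,2] deriving "ddb": ["S"]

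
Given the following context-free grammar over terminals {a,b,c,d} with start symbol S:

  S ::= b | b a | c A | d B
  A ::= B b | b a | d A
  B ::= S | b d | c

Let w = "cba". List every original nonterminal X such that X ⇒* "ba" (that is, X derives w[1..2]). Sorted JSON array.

CNF form of G:
  S -> T0 T1 | T2 B | T3 A | b
  A -> B T0 | T0 T1 | T2 A
  B -> T0 T1 | T0 T2 | T2 B | T3 A | b | c
  T0 -> b
  T1 -> a
  T2 -> d
  T3 -> c

CYK fill, restricted to cells inside w[1..2]:
  [1..1]={B,S,T0}  "b"  orig:{B,S}
  [2..2]={T1}  "a"  orig:{}
  [1..2]={A,B,S}  "ba"

Original NTs in T[1,2] deriving "ba": ["A", "B", "S"]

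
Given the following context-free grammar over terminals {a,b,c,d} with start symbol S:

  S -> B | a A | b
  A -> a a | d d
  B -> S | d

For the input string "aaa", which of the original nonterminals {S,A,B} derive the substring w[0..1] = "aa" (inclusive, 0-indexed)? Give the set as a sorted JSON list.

Convert to CNF:
  S -> T0 A | b | d
  A -> T0 T0 | T1 T1
  B -> T0 A | b | d
  T0 -> a
  T1 -> d

Fill CYK table bottom-up, restricted to cells inside w[0..1]:
  [0..0]={T0}  "a"  orig:{}
  [1..1]={T0}  "a"  orig:{}
  [0..1]={A}  "aa"

Original NTs in T[0,1] deriving "aa": ["A"]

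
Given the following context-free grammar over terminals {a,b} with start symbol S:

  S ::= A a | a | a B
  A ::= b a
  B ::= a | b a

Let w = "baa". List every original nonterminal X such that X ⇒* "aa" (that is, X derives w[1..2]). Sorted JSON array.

CNF form of G:
  S -> A T1 | T1 B | a
  A -> T0 T1
  B -> T0 T1 | a
  T0 -> b
  T1 -> a

CYK fill, restricted to cells inside w[1..2]:
  cell(1,1) a: {B,S,T1}  orig:{B,S}
  cell(2,2) a: {B,S,T1}  orig:{B,S}
  cell(1,2) aa: {S}

Original NTs in T[1,2] deriving "aa": ["S"]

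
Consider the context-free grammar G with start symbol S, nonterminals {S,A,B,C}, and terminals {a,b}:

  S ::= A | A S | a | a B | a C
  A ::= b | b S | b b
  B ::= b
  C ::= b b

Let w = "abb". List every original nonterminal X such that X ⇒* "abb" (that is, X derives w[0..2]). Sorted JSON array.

Convert to CNF:
  S -> A S | T0 S | T0 T0 | T1 B | T1 C | a | b
  A -> T0 S | T0 T0 | b
  B -> b
  C -> T0 T0
  T0 -> b
  T1 -> a

Fill CYK table bottom-up, restricted to cells inside w[0..2]:
  T[0,0] 'a' = {S,T1}  orig:{S}
  T[1,1] 'b' = {A,B,S,T0}  orig:{A,B,S}
  T[2,2] 'b' = {A,B,S,T0}  orig:{A,B,S}
  T[0,1] 'ab' = {S}
  T[1,2] 'bb' = {A,C,S}
  T[0,2] 'abb' = {S}

Original NTs in T[0,2] deriving "abb": ["S"]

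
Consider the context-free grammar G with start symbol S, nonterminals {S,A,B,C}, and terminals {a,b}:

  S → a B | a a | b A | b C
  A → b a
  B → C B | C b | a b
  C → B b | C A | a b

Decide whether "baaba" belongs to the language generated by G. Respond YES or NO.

CNF form of G:
  S -> T0 A | T0 C | T1 B | T1 T1
  A -> T0 T1
  B -> C B | C T0 | T1 T0
  C -> B T0 | C A | T1 T0
  T0 -> b
  T1 -> a

Fill CYK table bottom-up:
  T[0,0] 'b' = {T0}  orig:{}
  T[1,1] 'a' = {T1}  orig:{}
  T[2,2] 'a' = {T1}  orig:{}
  T[3,3] 'b' = {T0}  orig:{}
  T[4,4] 'a' = {T1}  orig:{}
  T[0,1] 'ba' = {A}
  T[1,2] 'aa' = {S}
  T[2,3] 'ab' = {B,C}
  T[3,4] 'ba' = {A}
  T[0,2] 'baa' = ∅
  T[1,3] 'aab' = {S}
  T[2,4] 'aba' = ∅
  T[0,3] 'baab' = ∅
  T[1,4] 'aaba' = ∅
  T[0,4] 'baaba' = ∅

S ∉ T[0,4] ⇒ NO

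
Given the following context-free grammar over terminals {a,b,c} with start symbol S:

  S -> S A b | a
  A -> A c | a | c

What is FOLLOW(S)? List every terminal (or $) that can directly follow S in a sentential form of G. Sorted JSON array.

FIRST iteration:
pass 1:
  A via A→a: +{a}
  A via A→c: +{c}
  S via S→a: +{a}
  FIRST[S]={a}  FIRST[A]={a,c}
pass 2: (stable)
  FIRST[S]={a}  FIRST[A]={a,c}

FOLLOW iteration:
FOLLOW(S) := {$}
iter 1:
  A→A c: FOLLOW(A) ⊇ FIRST(c) = {c}; new: +{c}
  S→S A b: FOLLOW(S) ⊇ FIRST(A) = {a,c}; new: +{a,c}
  S→S A b: FOLLOW(A) ⊇ FIRST(b) = {b}; new: +{b}
  FOLLOW[S]={$,a,c}  FOLLOW[A]={b,c}
iter 2: (stable)
  FOLLOW[S]={$,a,c}  FOLLOW[A]={b,c}

FOLLOW(S) = ["$", "a", "c"]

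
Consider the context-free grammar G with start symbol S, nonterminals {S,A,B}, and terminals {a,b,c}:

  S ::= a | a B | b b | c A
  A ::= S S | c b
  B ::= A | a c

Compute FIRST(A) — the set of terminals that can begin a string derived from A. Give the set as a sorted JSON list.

Compute FIRST by fixpoint:
iter 1:
  A via A→c b: +{c}
  B via B→A: +{c}
  B via B→a c: +{a}
  S via S→a: +{a}
  S via S→b b: +{b}
  S via S→c A: +{c}
  FIRST[S]={a,b,c}  FIRST[A]={c}  FIRST[B]={a,c}
iter 2:
  A via A→S S: +{a,b}
  B via B→A: +{b}
  FIRST[S]={a,b,c}  FIRST[A]={a,b,c}  FIRST[B]={a,b,c}
iter 3: (no change)
  FIRST[S]={a,b,c}  FIRST[A]={a,b,c}  FIRST[B]={a,b,c}

FIRST(A) = ["a", "b", "c"]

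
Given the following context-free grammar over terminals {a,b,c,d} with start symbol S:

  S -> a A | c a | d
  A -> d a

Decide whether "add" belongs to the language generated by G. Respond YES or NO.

Convert to CNF:
  S -> T1 A | T2 T1 | d
  A -> T0 T1
  T0 -> d
  T1 -> a
  T2 -> c

Fill CYK table bottom-up:
  T[0,0] 'a' = {T1}  orig:{}
  T[1,1] 'd' = {S,T0}  orig:{S}
  T[2,2] 'd' = {S,T0}  orig:{S}
  T[0,1] 'ad' = ∅
  T[1,2] 'dd' = ∅
  T[0,2] 'add' = ∅

S ∉ T[0,2] ⇒ NO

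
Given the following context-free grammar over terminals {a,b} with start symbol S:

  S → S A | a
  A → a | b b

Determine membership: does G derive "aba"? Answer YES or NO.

Convert to CNF:
  S -> S A | a
  A -> T0 T0 | a
  T0 -> b

CYK table (by increasing span):
  [0..0]={A,S}  "a"
  [1..1]={T0}  "b"  orig:{}
  [2..2]={A,S}  "a"
  [0..1]=∅  "ab"
  [1..2]=∅  "ba"
  [0..2]=∅  "aba"

S ∉ T[0,2] ⇒ NO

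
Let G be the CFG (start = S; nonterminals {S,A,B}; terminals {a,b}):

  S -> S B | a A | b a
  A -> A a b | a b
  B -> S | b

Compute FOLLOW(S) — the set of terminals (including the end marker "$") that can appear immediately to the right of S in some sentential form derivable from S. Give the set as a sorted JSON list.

FIRST iteration:
pass 1:
  A via A→a b: +{a}
  B via B→b: +{b}
  S via S→a A: +{a}
  S via S→b a: +{b}
  FIRST[S]={a,b}  FIRST[A]={a}  FIRST[B]={b}
pass 2:
  B via B→S: +{a}
  FIRST[S]={a,b}  FIRST[A]={a}  FIRST[B]={a,b}
pass 3: (stable)
  FIRST[S]={a,b}  FIRST[A]={a}  FIRST[B]={a,b}

FOLLOW iteration:
initialize: $ ∈ FOLLOW(S)
round 1:
  A→A a b: FOLLOW(A) ⊇ FIRST(a) = {a}; new: +{a}
  S→S B: FOLLOW(S) ⊇ FIRST(B) = {a,b}; new: +{a,b}
  S→S B: FOLLOW(B) ⊇ FOLLOW(S) ⊇ {$,a,b}; new: +{$,a,b}
  S→a A: FOLLOW(A) ⊇ FOLLOW(S) ⊇ {$,a,b}; new: +{$,b}
  FOLLOW[S]={$,a,b}  FOLLOW[A]={$,a,b}  FOLLOW[B]={$,a,b}
round 2: (no change)
  FOLLOW[S]={$,a,b}  FOLLOW[A]={$,a,b}  FOLLOW[B]={$,a,b}

FOLLOW(S) = ["$", "a", "b"]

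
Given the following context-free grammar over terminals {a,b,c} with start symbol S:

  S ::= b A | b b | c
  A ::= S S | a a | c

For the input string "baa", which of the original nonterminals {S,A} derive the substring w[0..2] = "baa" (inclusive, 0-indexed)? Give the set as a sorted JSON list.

Convert to CNF:
  S -> T1 A | T1 T1 | c
  A -> S S | T0 T0 | c
  T0 -> a
  T1 -> b

CYK fill (cells [i..j] with 0 ≤ i ≤ j ≤ 2 only):
  cell(0,0) b: {T1}  orig:{}
  cell(1,1) a: {T0}  orig:{}
  cell(2,2) a: {T0}  orig:{}
  cell(0,1) ba: ∅
  cell(1,2) aa: {A}
  cell(0,2) baa: {S}

Original NTs in T[0,2] deriving "baa": ["S"]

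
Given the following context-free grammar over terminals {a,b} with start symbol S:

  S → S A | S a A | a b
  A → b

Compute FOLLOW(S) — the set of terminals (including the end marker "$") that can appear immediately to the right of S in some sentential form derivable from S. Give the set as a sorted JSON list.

FIRST iteration:
round 1:
  A via A→b: +{b}
  S via S→a b: +{a}
  FIRST[S]={a}  FIRST[A]={b}
round 2: done
  FIRST[S]={a}  FIRST[A]={b}

Compute FOLLOW by fixpoint:
FOLLOW(S) := {$}
round 1:
  S→S A: FOLLOW(S) ⊇ FIRST(A) = {b}; new: +{b}
  S→S A: FOLLOW(A) ⊇ FOLLOW(S) ⊇ {$,b}; new: +{$,b}
  S→S a A: FOLLOW(S) ⊇ FIRST(a) = {a}; new: +{a}
  S→S a A: FOLLOW(A) ⊇ FOLLOW(S) ⊇ {$,a,b}; new: +{a}
  FOLLOW(S)={$,a,b}  FOLLOW(A)={$,a,b}
round 2: done
  FOLLOW(S)={$,a,b}  FOLLOW(A)={$,a,b}

FOLLOW(S) = ["$", "a", "b"]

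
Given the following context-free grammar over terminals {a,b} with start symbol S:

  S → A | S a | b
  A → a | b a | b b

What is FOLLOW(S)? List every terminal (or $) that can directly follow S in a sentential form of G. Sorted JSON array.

FIRST iteration:
iter 1:
  A via A→a: +{a}
  A via A→b a: +{b}
  S via S→A: +{a,b}
  FIRST[S]={a,b}  FIRST[A]={a,b}
iter 2: done
  FIRST[S]={a,b}  FIRST[A]={a,b}

FOLLOW iteration:
initialize: $ ∈ FOLLOW(S)
[1]
  S→A: FOLLOW(A) ⊇ FOLLOW(S) ⊇ {$}; new: +{$}
  S→S a: FOLLOW(S) ⊇ FIRST(a) = {a}; new: +{a}
  FOLLOW[S]={$,a}  FOLLOW[A]={$}
[2]
  S→A: FOLLOW(A) ⊇ FOLLOW(S) ⊇ {$,a}; new: +{a}
  FOLLOW[S]={$,a}  FOLLOW[A]={$,a}
[3] done
  FOLLOW[S]={$,a}  FOLLOW[A]={$,a}

FOLLOW(S) = ["$", "a"]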